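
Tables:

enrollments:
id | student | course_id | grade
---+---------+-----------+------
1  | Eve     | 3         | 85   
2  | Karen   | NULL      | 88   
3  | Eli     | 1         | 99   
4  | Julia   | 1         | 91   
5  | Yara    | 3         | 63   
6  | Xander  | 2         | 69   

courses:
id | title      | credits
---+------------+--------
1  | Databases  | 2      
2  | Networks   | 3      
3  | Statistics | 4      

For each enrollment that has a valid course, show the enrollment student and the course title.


INNER JOIN keeps only enrollments rows whose course_id matches an id in courses. Walk through each enrollment:
  - enrollment 1 (Eve): course_id=3 -> matches Statistics
  - enrollment 2 (Karen): course_id=NULL, no match -> dropped
  - enrollment 3 (Eli): course_id=1 -> matches Databases
  - enrollment 4 (Julia): course_id=1 -> matches Databases
  - enrollment 5 (Yara): course_id=3 -> matches Statistics
  - enrollment 6 (Xander): course_id=2 -> matches Networks
So 1 of 6 rows is dropped.

SQL:
SELECT a.student, b.title AS course
FROM enrollments a
INNER JOIN courses b ON a.course_id = b.id

Result:
student | course    
--------+-----------
Eve     | Statistics
Eli     | Databases 
Julia   | Databases 
Yara    | Statistics
Xander  | Networks  


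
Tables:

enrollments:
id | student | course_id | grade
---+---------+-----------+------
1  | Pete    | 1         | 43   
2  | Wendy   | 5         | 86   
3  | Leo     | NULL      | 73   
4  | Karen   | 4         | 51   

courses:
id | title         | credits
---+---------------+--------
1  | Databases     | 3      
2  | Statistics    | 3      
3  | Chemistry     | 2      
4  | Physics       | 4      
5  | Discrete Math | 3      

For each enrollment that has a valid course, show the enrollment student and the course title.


INNER JOIN keeps only enrollments rows whose course_id matches an id in courses. Walk through each enrollment:
  - enrollment 1 (Pete): course_id=1 -> matches Databases
  - enrollment 2 (Wendy): course_id=5 -> matches Discrete Math
  - enrollment 3 (Leo): course_id=NULL, no match -> dropped
  - enrollment 4 (Karen): course_id=4 -> matches Physics
So 1 of 4 rows is dropped.

SQL:
SELECT a.student, b.title AS course
FROM enrollments a
INNER JOIN courses b ON a.course_id = b.id

Result:
student | course       
--------+--------------
Pete    | Databases    
Wendy   | Discrete Math
Karen   | Physics      


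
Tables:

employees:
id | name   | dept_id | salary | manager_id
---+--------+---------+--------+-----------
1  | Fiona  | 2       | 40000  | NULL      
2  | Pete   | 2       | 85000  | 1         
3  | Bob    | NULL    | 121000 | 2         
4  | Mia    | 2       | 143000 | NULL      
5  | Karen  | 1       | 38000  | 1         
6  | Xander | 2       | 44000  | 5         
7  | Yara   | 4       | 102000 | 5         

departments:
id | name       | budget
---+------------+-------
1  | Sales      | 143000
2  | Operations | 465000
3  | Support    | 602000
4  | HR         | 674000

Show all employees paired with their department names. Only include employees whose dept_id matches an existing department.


INNER JOIN keeps only employees rows whose dept_id matches an id in departments. Walk through each employee:
  - employee 1 (Fiona): dept_id=2 -> matches Operations
  - employee 2 (Pete): dept_id=2 -> matches Operations
  - employee 3 (Bob): dept_id=NULL, no match -> dropped
  - employee 4 (Mia): dept_id=2 -> matches Operations
  - employee 5 (Karen): dept_id=1 -> matches Sales
  - employee 6 (Xander): dept_id=2 -> matches Operations
  - employee 7 (Yara): dept_id=4 -> matches HR
So 1 of 7 rows is dropped.

SQL:
SELECT a.name, b.name AS department
FROM employees a
INNER JOIN departments b ON a.dept_id = b.id

Result:
name   | department
-------+-----------
Fiona  | Operations
Pete   | Operations
Mia    | Operations
Karen  | Sales     
Xander | Operations
Yara   | HR        


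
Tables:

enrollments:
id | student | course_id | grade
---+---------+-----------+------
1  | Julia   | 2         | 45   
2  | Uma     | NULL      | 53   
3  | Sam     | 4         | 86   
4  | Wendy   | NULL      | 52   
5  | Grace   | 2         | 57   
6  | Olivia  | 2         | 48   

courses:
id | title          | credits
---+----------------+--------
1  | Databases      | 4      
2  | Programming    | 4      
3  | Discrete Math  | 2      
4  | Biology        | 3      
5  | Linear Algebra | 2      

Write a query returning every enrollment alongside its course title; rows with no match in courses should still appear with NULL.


LEFT JOIN keeps every row from enrollments (the left table); where course_id has no match in courses, the course columns become NULL. Walk through each enrollment:
  - enrollment 1 (Julia): course_id=2 -> matches Programming
  - enrollment 2 (Uma): course_id=NULL, no match -> kept with NULL
  - enrollment 3 (Sam): course_id=4 -> matches Biology
  - enrollment 4 (Wendy): course_id=NULL, no match -> kept with NULL
  - enrollment 5 (Grace): course_id=2 -> matches Programming
  - enrollment 6 (Olivia): course_id=2 -> matches Programming
All 6 rows appear; 2 have NULL course.

SQL:
SELECT a.student, b.title AS course
FROM enrollments a
LEFT JOIN courses b ON a.course_id = b.id

Result:
student | course     
--------+------------
Julia   | Programming
Uma     | NULL       
Sam     | Biology    
Wendy   | NULL       
Grace   | Programming
Olivia  | Programming


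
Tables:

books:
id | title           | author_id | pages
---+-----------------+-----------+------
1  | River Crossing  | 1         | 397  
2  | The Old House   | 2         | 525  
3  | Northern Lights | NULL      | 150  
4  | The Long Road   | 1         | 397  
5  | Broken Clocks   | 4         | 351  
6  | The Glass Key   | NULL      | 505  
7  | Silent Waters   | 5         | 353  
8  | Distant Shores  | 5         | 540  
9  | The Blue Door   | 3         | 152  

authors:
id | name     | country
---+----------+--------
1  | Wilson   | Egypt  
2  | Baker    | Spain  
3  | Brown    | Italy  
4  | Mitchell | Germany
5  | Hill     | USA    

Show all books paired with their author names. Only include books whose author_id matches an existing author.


INNER JOIN keeps only books rows whose author_id matches an id in authors. Walk through each book:
  - book 1 (River Crossing): author_id=1 -> matches Wilson
  - book 2 (The Old House): author_id=2 -> matches Baker
  - book 3 (Northern Lights): author_id=NULL, no match -> dropped
  - book 4 (The Long Road): author_id=1 -> matches Wilson
  - book 5 (Broken Clocks): author_id=4 -> matches Mitchell
  - book 6 (The Glass Key): author_id=NULL, no match -> dropped
  - book 7 (Silent Waters): author_id=5 -> matches Hill
  - book 8 (Distant Shores): author_id=5 -> matches Hill
  - book 9 (The Blue Door): author_id=3 -> matches Brown
So 2 of 9 rows are dropped.

SQL:
SELECT a.title, b.name AS author
FROM books a
INNER JOIN authors b ON a.author_id = b.id

Result:
title          | author  
---------------+---------
River Crossing | Wilson  
The Old House  | Baker   
The Long Road  | Wilson  
Broken Clocks  | Mitchell
Silent Waters  | Hill    
Distant Shores | Hill    
The Blue Door  | Brown   


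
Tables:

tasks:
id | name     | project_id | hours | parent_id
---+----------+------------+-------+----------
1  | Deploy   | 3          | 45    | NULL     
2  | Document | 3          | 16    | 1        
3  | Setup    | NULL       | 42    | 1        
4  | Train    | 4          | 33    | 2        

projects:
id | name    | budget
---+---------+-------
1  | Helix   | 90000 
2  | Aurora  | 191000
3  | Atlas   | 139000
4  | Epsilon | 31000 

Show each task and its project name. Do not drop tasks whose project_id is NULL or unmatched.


LEFT JOIN keeps every row from tasks (the left table); where project_id has no match in projects, the project columns become NULL. Walk through each task:
  - task 1 (Deploy): project_id=3 -> matches Atlas
  - task 2 (Document): project_id=3 -> matches Atlas
  - task 3 (Setup): project_id=NULL, no match -> kept with NULL
  - task 4 (Train): project_id=4 -> matches Epsilon
All 4 rows appear; 1 has NULL project.

SQL:
SELECT a.name, b.name AS project
FROM tasks a
LEFT JOIN projects b ON a.project_id = b.id

Result:
name     | project
---------+--------
Deploy   | Atlas  
Document | Atlas  
Setup    | NULL   
Train    | Epsilon


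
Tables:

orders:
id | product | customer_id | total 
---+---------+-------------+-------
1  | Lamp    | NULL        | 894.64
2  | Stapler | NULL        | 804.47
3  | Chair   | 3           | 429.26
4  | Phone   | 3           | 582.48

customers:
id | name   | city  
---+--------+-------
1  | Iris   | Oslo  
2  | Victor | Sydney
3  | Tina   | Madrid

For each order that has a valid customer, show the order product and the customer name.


INNER JOIN keeps only orders rows whose customer_id matches an id in customers. Walk through each order:
  - order 1 (Lamp): customer_id=NULL, no match -> dropped
  - order 2 (Stapler): customer_id=NULL, no match -> dropped
  - order 3 (Chair): customer_id=3 -> matches Tina
  - order 4 (Phone): customer_id=3 -> matches Tina
So 2 of 4 rows are dropped.

SQL:
SELECT a.product, b.name AS customer
FROM orders a
INNER JOIN customers b ON a.customer_id = b.id

Result:
product | customer
--------+---------
Chair   | Tina    
Phone   | Tina    


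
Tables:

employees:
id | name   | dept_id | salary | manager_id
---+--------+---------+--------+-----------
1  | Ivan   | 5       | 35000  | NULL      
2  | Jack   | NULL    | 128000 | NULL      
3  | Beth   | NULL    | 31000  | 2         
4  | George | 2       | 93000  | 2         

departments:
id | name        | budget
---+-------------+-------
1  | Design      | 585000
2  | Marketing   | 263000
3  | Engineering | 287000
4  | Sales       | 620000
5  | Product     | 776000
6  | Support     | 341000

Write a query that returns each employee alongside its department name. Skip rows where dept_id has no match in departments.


INNER JOIN keeps only employees rows whose dept_id matches an id in departments. Walk through each employee:
  - employee 1 (Ivan): dept_id=5 -> matches Product
  - employee 2 (Jack): dept_id=NULL, no match -> dropped
  - employee 3 (Beth): dept_id=NULL, no match -> dropped
  - employee 4 (George): dept_id=2 -> matches Marketing
So 2 of 4 rows are dropped.

SQL:
SELECT a.name, b.name AS department
FROM employees a
INNER JOIN departments b ON a.dept_id = b.id

Result:
name   | department
-------+-----------
Ivan   | Product   
George | Marketing 


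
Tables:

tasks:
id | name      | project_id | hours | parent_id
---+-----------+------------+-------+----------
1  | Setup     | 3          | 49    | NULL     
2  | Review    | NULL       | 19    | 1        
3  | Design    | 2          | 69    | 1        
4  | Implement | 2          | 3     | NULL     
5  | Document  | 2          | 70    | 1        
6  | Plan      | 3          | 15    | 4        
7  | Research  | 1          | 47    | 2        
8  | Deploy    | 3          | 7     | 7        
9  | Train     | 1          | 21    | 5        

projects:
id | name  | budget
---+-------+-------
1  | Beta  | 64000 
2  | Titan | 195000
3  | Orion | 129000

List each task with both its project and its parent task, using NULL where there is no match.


Two LEFT JOINs from the same base table tasks: one to projects via project_id, one to tasks itself via parent_id. Both are LEFT so every task is preserved.
Match against projects:
  - task 1 (Setup): project_id=3 -> matches Orion
  - task 2 (Review): project_id=NULL, no match -> kept with NULL
  - task 3 (Design): project_id=2 -> matches Titan
  - task 4 (Implement): project_id=2 -> matches Titan
  - task 5 (Document): project_id=2 -> matches Titan
  - task 6 (Plan): project_id=3 -> matches Orion
  - task 7 (Research): project_id=1 -> matches Beta
  - task 8 (Deploy): project_id=3 -> matches Orion
  - task 9 (Train): project_id=1 -> matches Beta
Match against tasks (self):
  - task 1 (Setup): parent_id=NULL -> NULL
  - task 2 (Review): parent_id=1 -> Setup
  - task 3 (Design): parent_id=1 -> Setup
  - task 4 (Implement): parent_id=NULL -> NULL
  - task 5 (Document): parent_id=1 -> Setup
  - task 6 (Plan): parent_id=4 -> Implement
  - task 7 (Research): parent_id=2 -> Review
  - task 8 (Deploy): parent_id=7 -> Research
  - task 9 (Train): parent_id=5 -> Document

SQL:
SELECT a.name, b.name AS project, c.name AS parent
FROM tasks a
LEFT JOIN projects b ON a.project_id = b.id
LEFT JOIN tasks c ON a.parent_id = c.id

Result:
name      | project | parent   
----------+---------+----------
Setup     | Orion   | NULL     
Review    | NULL    | Setup    
Design    | Titan   | Setup    
Implement | Titan   | NULL     
Document  | Titan   | Setup    
Plan      | Orion   | Implement
Research  | Beta    | Review   
Deploy    | Orion   | Research 
Train     | Beta    | Document 


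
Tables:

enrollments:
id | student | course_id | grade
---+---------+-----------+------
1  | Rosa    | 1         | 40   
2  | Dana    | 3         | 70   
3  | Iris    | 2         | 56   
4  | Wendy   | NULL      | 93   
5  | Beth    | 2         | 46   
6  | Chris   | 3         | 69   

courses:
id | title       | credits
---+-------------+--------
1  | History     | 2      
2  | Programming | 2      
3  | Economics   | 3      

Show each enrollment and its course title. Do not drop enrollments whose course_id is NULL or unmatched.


LEFT JOIN keeps every row from enrollments (the left table); where course_id has no match in courses, the course columns become NULL. Walk through each enrollment:
  - enrollment 1 (Rosa): course_id=1 -> matches History
  - enrollment 2 (Dana): course_id=3 -> matches Economics
  - enrollment 3 (Iris): course_id=2 -> matches Programming
  - enrollment 4 (Wendy): course_id=NULL, no match -> kept with NULL
  - enrollment 5 (Beth): course_id=2 -> matches Programming
  - enrollment 6 (Chris): course_id=3 -> matches Economics
All 6 rows appear; 1 has NULL course.

SQL:
SELECT a.student, b.title AS course
FROM enrollments a
LEFT JOIN courses b ON a.course_id = b.id

Result:
student | course     
--------+------------
Rosa    | History    
Dana    | Economics  
Iris    | Programming
Wendy   | NULL       
Beth    | Programming
Chris   | Economics  


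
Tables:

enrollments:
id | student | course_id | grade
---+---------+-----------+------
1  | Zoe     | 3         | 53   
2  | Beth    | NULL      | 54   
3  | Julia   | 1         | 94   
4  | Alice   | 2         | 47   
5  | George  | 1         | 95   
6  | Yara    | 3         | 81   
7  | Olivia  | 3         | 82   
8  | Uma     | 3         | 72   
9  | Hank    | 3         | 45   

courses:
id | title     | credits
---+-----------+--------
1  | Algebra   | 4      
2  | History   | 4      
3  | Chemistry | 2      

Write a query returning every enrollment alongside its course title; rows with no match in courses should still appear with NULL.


LEFT JOIN keeps every row from enrollments (the left table); where course_id has no match in courses, the course columns become NULL. Walk through each enrollment:
  - enrollment 1 (Zoe): course_id=3 -> matches Chemistry
  - enrollment 2 (Beth): course_id=NULL, no match -> kept with NULL
  - enrollment 3 (Julia): course_id=1 -> matches Algebra
  - enrollment 4 (Alice): course_id=2 -> matches History
  - enrollment 5 (George): course_id=1 -> matches Algebra
  - enrollment 6 (Yara): course_id=3 -> matches Chemistry
  - enrollment 7 (Olivia): course_id=3 -> matches Chemistry
  - enrollment 8 (Uma): course_id=3 -> matches Chemistry
  - enrollment 9 (Hank): course_id=3 -> matches Chemistry
All 9 rows appear; 1 has NULL course.

SQL:
SELECT a.student, b.title AS course
FROM enrollments a
LEFT JOIN courses b ON a.course_id = b.id

Result:
student | course   
--------+----------
Zoe     | Chemistry
Beth    | NULL     
Julia   | Algebra  
Alice   | History  
George  | Algebra  
Yara    | Chemistry
Olivia  | Chemistry
Uma     | Chemistry
Hank    | Chemistry


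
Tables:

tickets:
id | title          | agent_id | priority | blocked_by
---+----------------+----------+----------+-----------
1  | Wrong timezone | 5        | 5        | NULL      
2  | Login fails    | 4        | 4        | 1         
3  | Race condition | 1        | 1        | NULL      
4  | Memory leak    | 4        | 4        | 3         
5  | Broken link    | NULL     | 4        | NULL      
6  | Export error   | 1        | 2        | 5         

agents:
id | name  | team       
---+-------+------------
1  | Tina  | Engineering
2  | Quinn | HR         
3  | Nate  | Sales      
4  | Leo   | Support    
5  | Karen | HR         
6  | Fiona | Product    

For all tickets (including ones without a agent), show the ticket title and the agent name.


LEFT JOIN keeps every row from tickets (the left table); where agent_id has no match in agents, the agent columns become NULL. Walk through each ticket:
  - ticket 1 (Wrong timezone): agent_id=5 -> matches Karen
  - ticket 2 (Login fails): agent_id=4 -> matches Leo
  - ticket 3 (Race condition): agent_id=1 -> matches Tina
  - ticket 4 (Memory leak): agent_id=4 -> matches Leo
  - ticket 5 (Broken link): agent_id=NULL, no match -> kept with NULL
  - ticket 6 (Export error): agent_id=1 -> matches Tina
All 6 rows appear; 1 has NULL agent.

SQL:
SELECT a.title, b.name AS agent
FROM tickets a
LEFT JOIN agents b ON a.agent_id = b.id

Result:
title          | agent
---------------+------
Wrong timezone | Karen
Login fails    | Leo  
Race condition | Tina 
Memory leak    | Leo  
Broken link    | NULL 
Export error   | Tina 


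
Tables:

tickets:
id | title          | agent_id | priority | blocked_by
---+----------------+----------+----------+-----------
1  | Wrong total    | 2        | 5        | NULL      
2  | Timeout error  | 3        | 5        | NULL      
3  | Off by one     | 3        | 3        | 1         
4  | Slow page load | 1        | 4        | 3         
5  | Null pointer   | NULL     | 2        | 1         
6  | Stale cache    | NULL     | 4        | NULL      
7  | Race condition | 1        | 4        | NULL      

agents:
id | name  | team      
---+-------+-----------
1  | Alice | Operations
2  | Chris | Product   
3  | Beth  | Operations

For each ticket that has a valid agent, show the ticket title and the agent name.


INNER JOIN keeps only tickets rows whose agent_id matches an id in agents. Walk through each ticket:
  - ticket 1 (Wrong total): agent_id=2 -> matches Chris
  - ticket 2 (Timeout error): agent_id=3 -> matches Beth
  - ticket 3 (Off by one): agent_id=3 -> matches Beth
  - ticket 4 (Slow page load): agent_id=1 -> matches Alice
  - ticket 5 (Null pointer): agent_id=NULL, no match -> dropped
  - ticket 6 (Stale cache): agent_id=NULL, no match -> dropped
  - ticket 7 (Race condition): agent_id=1 -> matches Alice
So 2 of 7 rows are dropped.

SQL:
SELECT a.title, b.name AS agent
FROM tickets a
INNER JOIN agents b ON a.agent_id = b.id

Result:
title          | agent
---------------+------
Wrong total    | Chris
Timeout error  | Beth 
Off by one     | Beth 
Slow page load | Alice
Race condition | Alice


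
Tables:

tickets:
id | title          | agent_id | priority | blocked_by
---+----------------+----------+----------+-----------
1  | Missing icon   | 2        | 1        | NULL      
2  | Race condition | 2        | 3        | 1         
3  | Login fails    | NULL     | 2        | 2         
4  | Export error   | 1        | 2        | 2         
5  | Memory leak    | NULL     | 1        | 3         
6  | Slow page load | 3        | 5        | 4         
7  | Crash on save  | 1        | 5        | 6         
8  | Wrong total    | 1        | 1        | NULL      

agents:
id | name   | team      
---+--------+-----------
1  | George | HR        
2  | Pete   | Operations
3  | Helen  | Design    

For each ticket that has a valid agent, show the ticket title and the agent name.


INNER JOIN keeps only tickets rows whose agent_id matches an id in agents. Walk through each ticket:
  - ticket 1 (Missing icon): agent_id=2 -> matches Pete
  - ticket 2 (Race condition): agent_id=2 -> matches Pete
  - ticket 3 (Login fails): agent_id=NULL, no match -> dropped
  - ticket 4 (Export error): agent_id=1 -> matches George
  - ticket 5 (Memory leak): agent_id=NULL, no match -> dropped
  - ticket 6 (Slow page load): agent_id=3 -> matches Helen
  - ticket 7 (Crash on save): agent_id=1 -> matches George
  - ticket 8 (Wrong total): agent_id=1 -> matches George
So 2 of 8 rows are dropped.

SQL:
SELECT a.title, b.name AS agent
FROM tickets a
INNER JOIN agents b ON a.agent_id = b.id

Result:
title          | agent 
---------------+-------
Missing icon   | Pete  
Race condition | Pete  
Export error   | George
Slow page load | Helen 
Crash on save  | George
Wrong total    | George


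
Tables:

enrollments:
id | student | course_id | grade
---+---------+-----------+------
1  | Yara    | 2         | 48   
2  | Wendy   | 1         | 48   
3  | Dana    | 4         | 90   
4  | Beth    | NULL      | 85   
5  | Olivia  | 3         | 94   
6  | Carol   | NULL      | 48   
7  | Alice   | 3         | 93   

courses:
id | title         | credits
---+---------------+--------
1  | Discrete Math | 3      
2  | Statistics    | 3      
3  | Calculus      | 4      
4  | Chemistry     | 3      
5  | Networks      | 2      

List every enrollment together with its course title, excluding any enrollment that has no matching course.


INNER JOIN keeps only enrollments rows whose course_id matches an id in courses. Walk through each enrollment:
  - enrollment 1 (Yara): course_id=2 -> matches Statistics
  - enrollment 2 (Wendy): course_id=1 -> matches Discrete Math
  - enrollment 3 (Dana): course_id=4 -> matches Chemistry
  - enrollment 4 (Beth): course_id=NULL, no match -> dropped
  - enrollment 5 (Olivia): course_id=3 -> matches Calculus
  - enrollment 6 (Carol): course_id=NULL, no match -> dropped
  - enrollment 7 (Alice): course_id=3 -> matches Calculus
So 2 of 7 rows are dropped.

SQL:
SELECT a.student, b.title AS course
FROM enrollments a
INNER JOIN courses b ON a.course_id = b.id

Result:
student | course       
--------+--------------
Yara    | Statistics   
Wendy   | Discrete Math
Dana    | Chemistry    
Olivia  | Calculus     
Alice   | Calculus     


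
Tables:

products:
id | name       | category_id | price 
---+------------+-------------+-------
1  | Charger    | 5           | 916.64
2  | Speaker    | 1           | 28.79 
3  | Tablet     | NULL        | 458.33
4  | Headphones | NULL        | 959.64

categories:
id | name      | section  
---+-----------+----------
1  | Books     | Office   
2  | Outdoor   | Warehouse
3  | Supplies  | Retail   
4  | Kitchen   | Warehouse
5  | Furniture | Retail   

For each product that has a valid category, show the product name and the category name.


INNER JOIN keeps only products rows whose category_id matches an id in categories. Walk through each product:
  - product 1 (Charger): category_id=5 -> matches Furniture
  - product 2 (Speaker): category_id=1 -> matches Books
  - product 3 (Tablet): category_id=NULL, no match -> dropped
  - product 4 (Headphones): category_id=NULL, no match -> dropped
So 2 of 4 rows are dropped.

SQL:
SELECT a.name, b.name AS category
FROM products a
INNER JOIN categories b ON a.category_id = b.id

Result:
name    | category 
--------+----------
Charger | Furniture
Speaker | Books    


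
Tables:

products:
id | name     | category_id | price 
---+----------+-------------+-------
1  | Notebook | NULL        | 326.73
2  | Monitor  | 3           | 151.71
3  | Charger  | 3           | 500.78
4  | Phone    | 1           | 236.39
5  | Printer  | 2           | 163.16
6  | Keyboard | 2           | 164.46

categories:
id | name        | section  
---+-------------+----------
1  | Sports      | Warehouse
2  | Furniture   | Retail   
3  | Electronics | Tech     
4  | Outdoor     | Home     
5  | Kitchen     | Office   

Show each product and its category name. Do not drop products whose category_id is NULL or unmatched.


LEFT JOIN keeps every row from products (the left table); where category_id has no match in categories, the category columns become NULL. Walk through each product:
  - product 1 (Notebook): category_id=NULL, no match -> kept with NULL
  - product 2 (Monitor): category_id=3 -> matches Electronics
  - product 3 (Charger): category_id=3 -> matches Electronics
  - product 4 (Phone): category_id=1 -> matches Sports
  - product 5 (Printer): category_id=2 -> matches Furniture
  - product 6 (Keyboard): category_id=2 -> matches Furniture
All 6 rows appear; 1 has NULL category.

SQL:
SELECT a.name, b.name AS category
FROM products a
LEFT JOIN categories b ON a.category_id = b.id

Result:
name     | category   
---------+------------
Notebook | NULL       
Monitor  | Electronics
Charger  | Electronics
Phone    | Sports     
Printer  | Furniture  
Keyboard | Furniture  


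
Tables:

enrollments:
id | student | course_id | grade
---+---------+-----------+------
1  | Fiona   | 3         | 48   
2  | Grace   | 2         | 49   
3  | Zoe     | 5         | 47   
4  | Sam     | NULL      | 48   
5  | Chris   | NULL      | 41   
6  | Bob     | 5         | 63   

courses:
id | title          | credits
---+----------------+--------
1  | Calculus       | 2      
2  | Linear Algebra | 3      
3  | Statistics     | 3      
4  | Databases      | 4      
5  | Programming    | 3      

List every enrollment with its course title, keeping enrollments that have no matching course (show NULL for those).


LEFT JOIN keeps every row from enrollments (the left table); where course_id has no match in courses, the course columns become NULL. Walk through each enrollment:
  - enrollment 1 (Fiona): course_id=3 -> matches Statistics
  - enrollment 2 (Grace): course_id=2 -> matches Linear Algebra
  - enrollment 3 (Zoe): course_id=5 -> matches Programming
  - enrollment 4 (Sam): course_id=NULL, no match -> kept with NULL
  - enrollment 5 (Chris): course_id=NULL, no match -> kept with NULL
  - enrollment 6 (Bob): course_id=5 -> matches Programming
All 6 rows appear; 2 have NULL course.

SQL:
SELECT a.student, b.title AS course
FROM enrollments a
LEFT JOIN courses b ON a.course_id = b.id

Result:
student | course        
--------+---------------
Fiona   | Statistics    
Grace   | Linear Algebra
Zoe     | Programming   
Sam     | NULL          
Chris   | NULL          
Bob     | Programming   


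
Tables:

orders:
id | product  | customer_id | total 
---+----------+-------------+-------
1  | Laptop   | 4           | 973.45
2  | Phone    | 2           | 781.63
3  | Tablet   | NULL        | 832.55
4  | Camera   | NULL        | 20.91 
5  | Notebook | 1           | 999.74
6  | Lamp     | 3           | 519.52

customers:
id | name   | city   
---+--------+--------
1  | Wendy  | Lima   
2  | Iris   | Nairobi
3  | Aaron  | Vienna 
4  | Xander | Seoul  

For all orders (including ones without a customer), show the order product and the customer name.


LEFT JOIN keeps every row from orders (the left table); where customer_id has no match in customers, the customer columns become NULL. Walk through each order:
  - order 1 (Laptop): customer_id=4 -> matches Xander
  - order 2 (Phone): customer_id=2 -> matches Iris
  - order 3 (Tablet): customer_id=NULL, no match -> kept with NULL
  - order 4 (Camera): customer_id=NULL, no match -> kept with NULL
  - order 5 (Notebook): customer_id=1 -> matches Wendy
  - order 6 (Lamp): customer_id=3 -> matches Aaron
All 6 rows appear; 2 have NULL customer.

SQL:
SELECT a.product, b.name AS customer
FROM orders a
LEFT JOIN customers b ON a.customer_id = b.id

Result:
product  | customer
---------+---------
Laptop   | Xander  
Phone    | Iris    
Tablet   | NULL    
Camera   | NULL    
Notebook | Wendy   
Lamp     | Aaron   


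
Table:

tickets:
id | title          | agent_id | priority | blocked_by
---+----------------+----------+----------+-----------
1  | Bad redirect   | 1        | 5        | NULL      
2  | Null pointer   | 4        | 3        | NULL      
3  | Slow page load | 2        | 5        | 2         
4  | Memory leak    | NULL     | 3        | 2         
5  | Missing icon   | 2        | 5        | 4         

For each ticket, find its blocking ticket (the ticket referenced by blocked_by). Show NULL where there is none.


This is a self-join: tickets is joined to a second copy of itself, matching each row's blocked_by to another row's id. Use LEFT JOIN so rows with blocked_by=NULL are kept.
  - ticket 1 (Bad redirect): blocked_by=NULL -> NULL
  - ticket 2 (Null pointer): blocked_by=NULL -> NULL
  - ticket 3 (Slow page load): blocked_by=2 -> Null pointer
  - ticket 4 (Memory leak): blocked_by=2 -> Null pointer
  - ticket 5 (Missing icon): blocked_by=4 -> Memory leak

SQL:
SELECT a.title AS item, b.title AS blocked_by
FROM tickets a
LEFT JOIN tickets b ON a.blocked_by = b.id

Result:
item           | blocked_by  
---------------+-------------
Bad redirect   | NULL        
Null pointer   | NULL        
Slow page load | Null pointer
Memory leak    | Null pointer
Missing icon   | Memory leak 


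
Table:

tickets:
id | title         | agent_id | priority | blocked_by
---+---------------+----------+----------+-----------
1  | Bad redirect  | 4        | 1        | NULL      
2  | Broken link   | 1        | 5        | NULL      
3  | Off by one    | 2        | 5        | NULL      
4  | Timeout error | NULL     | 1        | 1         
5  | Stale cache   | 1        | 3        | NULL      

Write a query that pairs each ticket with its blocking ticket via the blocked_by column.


This is a self-join: tickets is joined to a second copy of itself, matching each row's blocked_by to another row's id. Use LEFT JOIN so rows with blocked_by=NULL are kept.
  - ticket 1 (Bad redirect): blocked_by=NULL -> NULL
  - ticket 2 (Broken link): blocked_by=NULL -> NULL
  - ticket 3 (Off by one): blocked_by=NULL -> NULL
  - ticket 4 (Timeout error): blocked_by=1 -> Bad redirect
  - ticket 5 (Stale cache): blocked_by=NULL -> NULL

SQL:
SELECT a.title AS item, b.title AS blocked_by
FROM tickets a
LEFT JOIN tickets b ON a.blocked_by = b.id

Result:
item          | blocked_by  
--------------+-------------
Bad redirect  | NULL        
Broken link   | NULL        
Off by one    | NULL        
Timeout error | Bad redirect
Stale cache   | NULL        


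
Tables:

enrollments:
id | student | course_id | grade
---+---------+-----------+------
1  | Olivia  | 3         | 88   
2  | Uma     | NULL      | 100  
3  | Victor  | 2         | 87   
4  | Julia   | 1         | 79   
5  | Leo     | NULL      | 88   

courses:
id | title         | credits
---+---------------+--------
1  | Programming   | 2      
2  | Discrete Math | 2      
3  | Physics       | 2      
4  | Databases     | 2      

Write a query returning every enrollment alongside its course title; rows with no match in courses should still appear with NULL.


LEFT JOIN keeps every row from enrollments (the left table); where course_id has no match in courses, the course columns become NULL. Walk through each enrollment:
  - enrollment 1 (Olivia): course_id=3 -> matches Physics
  - enrollment 2 (Uma): course_id=NULL, no match -> kept with NULL
  - enrollment 3 (Victor): course_id=2 -> matches Discrete Math
  - enrollment 4 (Julia): course_id=1 -> matches Programming
  - enrollment 5 (Leo): course_id=NULL, no match -> kept with NULL
All 5 rows appear; 2 have NULL course.

SQL:
SELECT a.student, b.title AS course
FROM enrollments a
LEFT JOIN courses b ON a.course_id = b.id

Result:
student | course       
--------+--------------
Olivia  | Physics      
Uma     | NULL         
Victor  | Discrete Math
Julia   | Programming  
Leo     | NULL         


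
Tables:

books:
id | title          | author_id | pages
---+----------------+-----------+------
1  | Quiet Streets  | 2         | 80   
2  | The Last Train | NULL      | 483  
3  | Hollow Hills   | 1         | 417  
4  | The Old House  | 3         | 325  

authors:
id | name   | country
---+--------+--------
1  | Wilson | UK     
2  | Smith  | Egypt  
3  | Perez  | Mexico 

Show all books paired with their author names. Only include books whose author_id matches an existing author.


INNER JOIN keeps only books rows whose author_id matches an id in authors. Walk through each book:
  - book 1 (Quiet Streets): author_id=2 -> matches Smith
  - book 2 (The Last Train): author_id=NULL, no match -> dropped
  - book 3 (Hollow Hills): author_id=1 -> matches Wilson
  - book 4 (The Old House): author_id=3 -> matches Perez
So 1 of 4 rows is dropped.

SQL:
SELECT a.title, b.name AS author
FROM books a
INNER JOIN authors b ON a.author_id = b.id

Result:
title         | author
--------------+-------
Quiet Streets | Smith 
Hollow Hills  | Wilson
The Old House | Perez 


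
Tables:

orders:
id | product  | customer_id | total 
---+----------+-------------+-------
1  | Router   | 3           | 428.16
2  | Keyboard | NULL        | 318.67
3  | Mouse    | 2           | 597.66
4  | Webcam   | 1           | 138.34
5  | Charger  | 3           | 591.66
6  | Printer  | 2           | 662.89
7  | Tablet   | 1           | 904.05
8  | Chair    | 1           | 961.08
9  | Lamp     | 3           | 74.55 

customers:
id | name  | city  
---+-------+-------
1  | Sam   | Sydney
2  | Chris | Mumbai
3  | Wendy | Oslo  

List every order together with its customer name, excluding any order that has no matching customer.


INNER JOIN keeps only orders rows whose customer_id matches an id in customers. Walk through each order:
  - order 1 (Router): customer_id=3 -> matches Wendy
  - order 2 (Keyboard): customer_id=NULL, no match -> dropped
  - order 3 (Mouse): customer_id=2 -> matches Chris
  - order 4 (Webcam): customer_id=1 -> matches Sam
  - order 5 (Charger): customer_id=3 -> matches Wendy
  - order 6 (Printer): customer_id=2 -> matches Chris
  - order 7 (Tablet): customer_id=1 -> matches Sam
  - order 8 (Chair): customer_id=1 -> matches Sam
  - order 9 (Lamp): customer_id=3 -> matches Wendy
So 1 of 9 rows is dropped.

SQL:
SELECT a.product, b.name AS customer
FROM orders a
INNER JOIN customers b ON a.customer_id = b.id

Result:
product | customer
--------+---------
Router  | Wendy   
Mouse   | Chris   
Webcam  | Sam     
Charger | Wendy   
Printer | Chris   
Tablet  | Sam     
Chair   | Sam     
Lamp    | Wendy   


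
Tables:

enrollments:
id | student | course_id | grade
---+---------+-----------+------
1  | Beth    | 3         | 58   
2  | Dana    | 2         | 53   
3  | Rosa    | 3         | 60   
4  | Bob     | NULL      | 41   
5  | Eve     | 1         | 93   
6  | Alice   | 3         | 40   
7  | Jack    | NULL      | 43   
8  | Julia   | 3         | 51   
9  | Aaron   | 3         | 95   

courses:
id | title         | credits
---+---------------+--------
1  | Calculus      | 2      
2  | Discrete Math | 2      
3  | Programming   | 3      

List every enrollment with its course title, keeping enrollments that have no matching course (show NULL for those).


LEFT JOIN keeps every row from enrollments (the left table); where course_id has no match in courses, the course columns become NULL. Walk through each enrollment:
  - enrollment 1 (Beth): course_id=3 -> matches Programming
  - enrollment 2 (Dana): course_id=2 -> matches Discrete Math
  - enrollment 3 (Rosa): course_id=3 -> matches Programming
  - enrollment 4 (Bob): course_id=NULL, no match -> kept with NULL
  - enrollment 5 (Eve): course_id=1 -> matches Calculus
  - enrollment 6 (Alice): course_id=3 -> matches Programming
  - enrollment 7 (Jack): course_id=NULL, no match -> kept with NULL
  - enrollment 8 (Julia): course_id=3 -> matches Programming
  - enrollment 9 (Aaron): course_id=3 -> matches Programming
All 9 rows appear; 2 have NULL course.

SQL:
SELECT a.student, b.title AS course
FROM enrollments a
LEFT JOIN courses b ON a.course_id = b.id

Result:
student | course       
--------+--------------
Beth    | Programming  
Dana    | Discrete Math
Rosa    | Programming  
Bob     | NULL         
Eve     | Calculus     
Alice   | Programming  
Jack    | NULL         
Julia   | Programming  
Aaron   | Programming  


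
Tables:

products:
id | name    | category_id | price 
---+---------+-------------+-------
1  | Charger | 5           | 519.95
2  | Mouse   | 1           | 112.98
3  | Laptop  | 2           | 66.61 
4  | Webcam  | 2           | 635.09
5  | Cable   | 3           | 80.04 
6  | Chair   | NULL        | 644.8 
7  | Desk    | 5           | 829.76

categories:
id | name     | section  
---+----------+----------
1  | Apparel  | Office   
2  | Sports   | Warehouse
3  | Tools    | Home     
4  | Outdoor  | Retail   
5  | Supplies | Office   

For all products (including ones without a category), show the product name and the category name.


LEFT JOIN keeps every row from products (the left table); where category_id has no match in categories, the category columns become NULL. Walk through each product:
  - product 1 (Charger): category_id=5 -> matches Supplies
  - product 2 (Mouse): category_id=1 -> matches Apparel
  - product 3 (Laptop): category_id=2 -> matches Sports
  - product 4 (Webcam): category_id=2 -> matches Sports
  - product 5 (Cable): category_id=3 -> matches Tools
  - product 6 (Chair): category_id=NULL, no match -> kept with NULL
  - product 7 (Desk): category_id=5 -> matches Supplies
All 7 rows appear; 1 has NULL category.

SQL:
SELECT a.name, b.name AS category
FROM products a
LEFT JOIN categories b ON a.category_id = b.id

Result:
name    | category
--------+---------
Charger | Supplies
Mouse   | Apparel 
Laptop  | Sports  
Webcam  | Sports  
Cable   | Tools   
Chair   | NULL    
Desk    | Supplies


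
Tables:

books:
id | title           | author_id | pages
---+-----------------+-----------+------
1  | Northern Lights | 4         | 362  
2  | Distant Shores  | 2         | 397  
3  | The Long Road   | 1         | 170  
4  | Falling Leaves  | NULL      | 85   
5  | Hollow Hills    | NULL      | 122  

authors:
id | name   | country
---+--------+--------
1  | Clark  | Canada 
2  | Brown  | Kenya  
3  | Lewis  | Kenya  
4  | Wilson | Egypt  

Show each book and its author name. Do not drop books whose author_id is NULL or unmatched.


LEFT JOIN keeps every row from books (the left table); where author_id has no match in authors, the author columns become NULL. Walk through each book:
  - book 1 (Northern Lights): author_id=4 -> matches Wilson
  - book 2 (Distant Shores): author_id=2 -> matches Brown
  - book 3 (The Long Road): author_id=1 -> matches Clark
  - book 4 (Falling Leaves): author_id=NULL, no match -> kept with NULL
  - book 5 (Hollow Hills): author_id=NULL, no match -> kept with NULL
All 5 rows appear; 2 have NULL author.

SQL:
SELECT a.title, b.name AS author
FROM books a
LEFT JOIN authors b ON a.author_id = b.id

Result:
title           | author
----------------+-------
Northern Lights | Wilson
Distant Shores  | Brown 
The Long Road   | Clark 
Falling Leaves  | NULL  
Hollow Hills    | NULL  


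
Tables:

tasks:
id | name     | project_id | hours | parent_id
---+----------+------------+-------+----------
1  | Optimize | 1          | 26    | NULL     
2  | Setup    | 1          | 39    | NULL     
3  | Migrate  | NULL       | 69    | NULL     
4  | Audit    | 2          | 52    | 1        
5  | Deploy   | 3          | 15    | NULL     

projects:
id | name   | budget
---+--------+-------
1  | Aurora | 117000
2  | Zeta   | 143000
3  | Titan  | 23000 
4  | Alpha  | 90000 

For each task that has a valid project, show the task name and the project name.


INNER JOIN keeps only tasks rows whose project_id matches an id in projects. Walk through each task:
  - task 1 (Optimize): project_id=1 -> matches Aurora
  - task 2 (Setup): project_id=1 -> matches Aurora
  - task 3 (Migrate): project_id=NULL, no match -> dropped
  - task 4 (Audit): project_id=2 -> matches Zeta
  - task 5 (Deploy): project_id=3 -> matches Titan
So 1 of 5 rows is dropped.

SQL:
SELECT a.name, b.name AS project
FROM tasks a
INNER JOIN projects b ON a.project_id = b.id

Result:
name     | project
---------+--------
Optimize | Aurora 
Setup    | Aurora 
Audit    | Zeta   
Deploy   | Titan  


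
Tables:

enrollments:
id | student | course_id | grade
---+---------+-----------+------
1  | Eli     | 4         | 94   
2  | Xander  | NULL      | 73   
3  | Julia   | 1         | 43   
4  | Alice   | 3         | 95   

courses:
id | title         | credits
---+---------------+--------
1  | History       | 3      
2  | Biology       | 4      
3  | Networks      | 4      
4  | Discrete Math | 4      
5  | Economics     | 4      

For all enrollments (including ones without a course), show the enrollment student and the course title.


LEFT JOIN keeps every row from enrollments (the left table); where course_id has no match in courses, the course columns become NULL. Walk through each enrollment:
  - enrollment 1 (Eli): course_id=4 -> matches Discrete Math
  - enrollment 2 (Xander): course_id=NULL, no match -> kept with NULL
  - enrollment 3 (Julia): course_id=1 -> matches History
  - enrollment 4 (Alice): course_id=3 -> matches Networks
All 4 rows appear; 1 has NULL course.

SQL:
SELECT a.student, b.title AS course
FROM enrollments a
LEFT JOIN courses b ON a.course_id = b.id

Result:
student | course       
--------+--------------
Eli     | Discrete Math
Xander  | NULL         
Julia   | History      
Alice   | Networks     
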